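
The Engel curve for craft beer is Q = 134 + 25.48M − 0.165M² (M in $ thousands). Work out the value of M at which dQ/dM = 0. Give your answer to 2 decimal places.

77.21

dQ/dM = 25.48 − 0.33M.
The good is inferior where dQ/dM < 0. Setting dQ/dM = 0 gives M = 25.48 / 0.33 = 77.21.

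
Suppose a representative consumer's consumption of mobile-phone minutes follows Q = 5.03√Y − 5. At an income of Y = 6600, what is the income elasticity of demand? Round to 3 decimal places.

0.506

At Y = 6600: Q = 403.639.
dQ/dY = 5.03/(2√Y) = 0.0309575 at this income.
η = (dQ/dY)·(Y/Q) = 0.0309575 × (6600/403.639) = 0.506.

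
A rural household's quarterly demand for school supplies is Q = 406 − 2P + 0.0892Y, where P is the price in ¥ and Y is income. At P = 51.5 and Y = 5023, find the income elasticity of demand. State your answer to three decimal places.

0.597

At P = 51.5, Y = 5023: Q = 751.052.
Holding P constant, ∂Q/∂Y = 0.0892.
η_Y = (∂Q/∂Y)·(Y/Q) = 0.0892 × (5023/751.052) = 0.597.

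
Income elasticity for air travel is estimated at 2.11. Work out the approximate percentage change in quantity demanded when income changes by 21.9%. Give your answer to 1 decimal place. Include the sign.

%ΔQ ≈ η × %ΔI = 2.11 × 21.9% = 46.2%.

46.2%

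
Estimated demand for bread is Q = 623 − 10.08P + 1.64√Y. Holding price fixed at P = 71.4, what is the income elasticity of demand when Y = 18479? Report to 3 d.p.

At P = 71.4, Y = 18479: Q = 126.225.
Holding P constant, ∂Q/∂Y = 1.64/(2√Y) = 0.00603218.
η_Y = (∂Q/∂Y)·(Y/Q) = 0.00603218 × (18479/126.225) = 0.883.

0.883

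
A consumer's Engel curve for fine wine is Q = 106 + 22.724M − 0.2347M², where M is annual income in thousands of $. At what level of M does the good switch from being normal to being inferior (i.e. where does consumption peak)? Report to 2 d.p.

48.41

dQ/dM = 22.724 − 0.4694M.
The good is inferior where dQ/dM < 0. Setting dQ/dM = 0 gives M = 22.724 / 0.4694 = 48.41.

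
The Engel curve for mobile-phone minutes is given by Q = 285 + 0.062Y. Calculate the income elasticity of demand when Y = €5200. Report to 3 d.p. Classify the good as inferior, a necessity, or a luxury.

At Y = 5200: Q = 607.400.
dQ/dY = 0.062.
η = (dQ/dY)·(Y/Q) = 0.062 × (5200/607.400) = 0.531.
Since 0 < η < 1, the good is a necessity.

0.531 (necessity)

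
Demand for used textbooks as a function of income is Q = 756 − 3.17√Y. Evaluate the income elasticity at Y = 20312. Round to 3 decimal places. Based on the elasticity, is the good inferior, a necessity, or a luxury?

At Y = 20312: Q = 304.211.
dQ/dY = -3.17/(2√Y) = -0.0111212 at this income.
η = (dQ/dY)·(Y/Q) = -0.0111212 × (20312/304.211) = -0.743.
Since η < 0, the good is an inferior good.

-0.743 (inferior good)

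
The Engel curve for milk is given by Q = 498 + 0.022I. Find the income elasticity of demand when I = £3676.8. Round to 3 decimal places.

At I = 3676.8: Q = 578.890.
dQ/dI = 0.022.
η = (dQ/dI)·(I/Q) = 0.022 × (3676.8/578.890) = 0.140.

0.140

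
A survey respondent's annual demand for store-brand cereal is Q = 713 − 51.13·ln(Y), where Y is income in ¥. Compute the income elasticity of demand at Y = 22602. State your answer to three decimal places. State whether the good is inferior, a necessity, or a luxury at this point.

At Y = 22602: Q = 200.381.
dQ/dY = -51.13/Y = -0.00226219 at this income.
η = (dQ/dY)·(Y/Q) = -0.00226219 × (22602/200.381) = -0.255.
Since η < 0, the good is an inferior good.

-0.255 (inferior good)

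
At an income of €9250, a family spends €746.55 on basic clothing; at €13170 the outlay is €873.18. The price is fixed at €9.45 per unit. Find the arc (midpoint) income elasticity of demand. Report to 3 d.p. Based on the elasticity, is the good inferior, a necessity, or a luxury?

With a constant price, Q₁ = 746.55/9.45 = 79.000 and Q₂ = 873.18/9.45 = 92.400 (equivalently, work directly with expenditure since P cancels).
Midpoint %ΔQ = (873.18 − 746.55)/809.87 = 0.15636; midpoint %ΔI = (13170 − 9250)/11210 = 0.34969.
η = 0.15636 / 0.34969 = 0.447.
0 < η < 1 ⇒ necessity.

0.447 (necessity)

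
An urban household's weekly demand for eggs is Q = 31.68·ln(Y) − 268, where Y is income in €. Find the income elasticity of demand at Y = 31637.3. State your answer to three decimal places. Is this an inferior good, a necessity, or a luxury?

At Y = 31637.3: Q = 60.271.
dQ/dY = 31.68/Y = 0.00100135 at this income.
η = (dQ/dY)·(Y/Q) = 0.00100135 × (31637.3/60.271) = 0.526.
Since 0 < η < 1, the good is a necessity.

0.526 (necessity)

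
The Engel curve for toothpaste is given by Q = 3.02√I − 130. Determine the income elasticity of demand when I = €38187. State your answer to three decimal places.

At I = 38187: Q = 460.153.
dQ/dI = 3.02/(2√I) = 0.00772715 at this income.
η = (dQ/dI)·(I/Q) = 0.00772715 × (38187/460.153) = 0.641.

0.641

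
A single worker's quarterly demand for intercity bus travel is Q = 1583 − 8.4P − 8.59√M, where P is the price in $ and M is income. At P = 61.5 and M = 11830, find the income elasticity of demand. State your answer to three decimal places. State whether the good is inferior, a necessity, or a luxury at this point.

-3.536 (inferior good)

At P = 61.5, M = 11830: Q = 132.102.
Holding P constant, ∂Q/∂M = -8.59/(2√M) = -0.0394885.
η_M = (∂Q/∂M)·(M/Q) = -0.0394885 × (11830/132.102) = -3.536.
Since η < 0, this is an inferior good.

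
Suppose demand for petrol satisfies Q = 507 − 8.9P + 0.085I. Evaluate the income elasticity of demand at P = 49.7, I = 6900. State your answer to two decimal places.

At P = 49.7, I = 6900: Q = 651.170.
Holding P constant, ∂Q/∂I = 0.085.
η_I = (∂Q/∂I)·(I/Q) = 0.085 × (6900/651.170) = 0.90.

0.90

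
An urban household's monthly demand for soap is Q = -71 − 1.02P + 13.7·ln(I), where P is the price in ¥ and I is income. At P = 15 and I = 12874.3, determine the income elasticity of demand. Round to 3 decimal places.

At P = 15, I = 12874.3: Q = 43.343.
Holding P constant, ∂Q/∂I = 13.7/I = 0.00106414.
η_I = (∂Q/∂I)·(I/Q) = 0.00106414 × (12874.3/43.343) = 0.316.

0.316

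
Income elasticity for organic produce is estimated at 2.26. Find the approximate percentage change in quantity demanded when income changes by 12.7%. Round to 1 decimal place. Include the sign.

28.7%

%ΔQ ≈ η × %ΔI = 2.26 × 12.7% = 28.7%.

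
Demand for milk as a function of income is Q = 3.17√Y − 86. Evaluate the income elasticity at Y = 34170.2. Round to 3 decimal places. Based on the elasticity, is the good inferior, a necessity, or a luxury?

0.586 (necessity)

At Y = 34170.2: Q = 499.980.
dQ/dY = 3.17/(2√Y) = 0.00857443 at this income.
η = (dQ/dY)·(Y/Q) = 0.00857443 × (34170.2/499.980) = 0.586.
Since 0 < η < 1, the good is a necessity.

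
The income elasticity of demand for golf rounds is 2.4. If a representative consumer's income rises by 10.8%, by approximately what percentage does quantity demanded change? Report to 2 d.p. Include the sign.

%ΔQ ≈ η × %ΔI = 2.4 × 10.8% = 25.92%.

25.92%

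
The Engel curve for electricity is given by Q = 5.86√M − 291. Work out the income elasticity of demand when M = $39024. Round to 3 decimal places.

At M = 39024: Q = 866.613.
dQ/dM = 5.86/(2√M) = 0.0148321 at this income.
η = (dQ/dM)·(M/Q) = 0.0148321 × (39024/866.613) = 0.668.

0.668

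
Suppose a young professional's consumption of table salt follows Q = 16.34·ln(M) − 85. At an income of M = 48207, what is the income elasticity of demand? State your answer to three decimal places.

At M = 48207: Q = 91.198.
dQ/dM = 16.34/M = 0.000338955 at this income.
η = (dQ/dM)·(M/Q) = 0.000338955 × (48207/91.198) = 0.179.

0.179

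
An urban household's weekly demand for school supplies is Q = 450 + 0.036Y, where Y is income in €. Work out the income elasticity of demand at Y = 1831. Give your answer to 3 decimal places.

At Y = 1831: Q = 515.916.
dQ/dY = 0.036.
η = (dQ/dY)·(Y/Q) = 0.036 × (1831/515.916) = 0.128.

0.128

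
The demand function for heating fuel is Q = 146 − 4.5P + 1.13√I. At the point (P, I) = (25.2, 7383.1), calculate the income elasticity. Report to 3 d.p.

At P = 25.2, I = 7383.1: Q = 129.695.
Holding P constant, ∂Q/∂I = 1.13/(2√I) = 0.0065755.
η_I = (∂Q/∂I)·(I/Q) = 0.0065755 × (7383.1/129.695) = 0.374.

0.374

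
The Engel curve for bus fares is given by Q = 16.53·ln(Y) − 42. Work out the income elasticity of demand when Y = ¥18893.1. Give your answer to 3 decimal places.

0.137

At Y = 18893.1: Q = 120.764.
dQ/dY = 16.53/Y = 0.000874923 at this income.
η = (dQ/dY)·(Y/Q) = 0.000874923 × (18893.1/120.764) = 0.137.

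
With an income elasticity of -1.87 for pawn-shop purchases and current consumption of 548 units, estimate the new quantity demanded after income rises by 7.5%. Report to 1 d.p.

%ΔQ ≈ η × %ΔI = -1.87 × 7.5% = -14.025%.
New Q ≈ 548 × (1 − 0.14025) = 471.1.

471.1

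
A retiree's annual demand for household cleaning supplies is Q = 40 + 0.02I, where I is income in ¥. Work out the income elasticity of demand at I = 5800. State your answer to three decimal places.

At I = 5800: Q = 156.000.
dQ/dI = 0.02.
η = (dQ/dI)·(I/Q) = 0.02 × (5800/156.000) = 0.744.

0.744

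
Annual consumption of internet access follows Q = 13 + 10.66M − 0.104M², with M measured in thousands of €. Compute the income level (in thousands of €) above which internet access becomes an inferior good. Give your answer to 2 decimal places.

dQ/dM = 10.66 − 0.208M.
The good is inferior where dQ/dM < 0. Setting dQ/dM = 0 gives M = 10.66 / 0.208 = 51.25.

51.25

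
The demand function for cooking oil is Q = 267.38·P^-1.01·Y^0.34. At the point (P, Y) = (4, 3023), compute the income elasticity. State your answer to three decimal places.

For a multiplicative demand Q = A·P^α·Y^β, the income elasticity is β everywhere.
Here β = 0.34, so η = 0.340.

0.340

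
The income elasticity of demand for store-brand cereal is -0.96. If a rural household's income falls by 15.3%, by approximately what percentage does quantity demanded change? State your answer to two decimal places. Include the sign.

%ΔQ ≈ η × %ΔI = -0.96 × (-15.3%) = 14.69%.

14.69%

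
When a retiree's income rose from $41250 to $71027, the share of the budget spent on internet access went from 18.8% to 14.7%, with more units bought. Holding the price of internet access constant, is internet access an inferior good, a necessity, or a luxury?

necessity

Quantity rises but the budget share falls as income rises, so 0 < η < 1.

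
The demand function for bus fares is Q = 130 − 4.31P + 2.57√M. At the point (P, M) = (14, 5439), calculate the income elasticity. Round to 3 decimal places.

At P = 14, M = 5439: Q = 259.196.
Holding P constant, ∂Q/∂M = 2.57/(2√M) = 0.0174238.
η_M = (∂Q/∂M)·(M/Q) = 0.0174238 × (5439/259.196) = 0.366.

0.366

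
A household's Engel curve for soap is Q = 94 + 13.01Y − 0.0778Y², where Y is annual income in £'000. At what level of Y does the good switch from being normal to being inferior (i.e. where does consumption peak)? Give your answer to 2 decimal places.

dQ/dY = 13.01 − 0.1556Y.
The good is inferior where dQ/dY < 0. Setting dQ/dY = 0 gives Y = 13.01 / 0.1556 = 83.61.

83.61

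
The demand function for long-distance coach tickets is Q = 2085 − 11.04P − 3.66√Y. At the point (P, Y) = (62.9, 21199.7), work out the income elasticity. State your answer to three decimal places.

-0.311

At P = 62.9, Y = 21199.7: Q = 857.684.
Holding P constant, ∂Q/∂Y = -3.66/(2√Y) = -0.0125686.
η_Y = (∂Q/∂Y)·(Y/Q) = -0.0125686 × (21199.7/857.684) = -0.311.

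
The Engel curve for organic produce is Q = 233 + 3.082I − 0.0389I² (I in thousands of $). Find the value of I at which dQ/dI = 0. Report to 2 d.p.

39.61

dQ/dI = 3.082 − 0.0778I.
The good is inferior where dQ/dI < 0. Setting dQ/dI = 0 gives I = 3.082 / 0.0778 = 39.61.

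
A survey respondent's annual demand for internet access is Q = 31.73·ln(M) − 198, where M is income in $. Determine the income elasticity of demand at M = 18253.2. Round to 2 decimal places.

0.28

At M = 18253.2: Q = 113.338.
dQ/dM = 31.73/M = 0.00173833 at this income.
η = (dQ/dM)·(M/Q) = 0.00173833 × (18253.2/113.338) = 0.28.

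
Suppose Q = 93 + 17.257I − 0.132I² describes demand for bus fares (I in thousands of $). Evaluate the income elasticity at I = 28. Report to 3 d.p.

0.584

At I = 28: Q = 472.7080.
dQ/dI = 17.257 − 0.264I = 9.86500.
η = (dQ/dI)·(I/Q) = 9.86500 × (28/472.7080) = 0.584.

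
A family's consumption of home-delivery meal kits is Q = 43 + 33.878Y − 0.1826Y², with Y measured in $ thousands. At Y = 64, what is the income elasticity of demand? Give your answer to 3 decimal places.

At Y = 64: Q = 1463.2624.
dQ/dY = 33.878 − 0.3652Y = 10.50520.
η = (dQ/dY)·(Y/Q) = 10.50520 × (64/1463.2624) = 0.459.

0.459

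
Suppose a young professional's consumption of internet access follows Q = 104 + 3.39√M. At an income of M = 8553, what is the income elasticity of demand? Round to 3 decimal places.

At M = 8553: Q = 417.515.
dQ/dM = 3.39/(2√M) = 0.0183278 at this income.
η = (dQ/dM)·(M/Q) = 0.0183278 × (8553/417.515) = 0.375.

0.375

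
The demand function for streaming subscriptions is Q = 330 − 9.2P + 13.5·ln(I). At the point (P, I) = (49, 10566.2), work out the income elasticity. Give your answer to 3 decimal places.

At P = 49, I = 10566.2: Q = 4.283.
Holding P constant, ∂Q/∂I = 13.5/I = 0.00127766.
η_I = (∂Q/∂I)·(I/Q) = 0.00127766 × (10566.2/4.283) = 3.152.

3.152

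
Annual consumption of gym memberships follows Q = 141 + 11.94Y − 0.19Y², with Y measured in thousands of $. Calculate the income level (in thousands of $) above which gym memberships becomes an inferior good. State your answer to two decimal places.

31.42

dQ/dY = 11.94 − 0.38Y.
The good is inferior where dQ/dY < 0. Setting dQ/dY = 0 gives Y = 11.94 / 0.38 = 31.42.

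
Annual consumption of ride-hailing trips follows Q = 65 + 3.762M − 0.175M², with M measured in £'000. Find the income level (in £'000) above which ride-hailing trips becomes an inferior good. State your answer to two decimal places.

dQ/dM = 3.762 − 0.35M.
The good is inferior where dQ/dM < 0. Setting dQ/dM = 0 gives M = 3.762 / 0.35 = 10.75.

10.75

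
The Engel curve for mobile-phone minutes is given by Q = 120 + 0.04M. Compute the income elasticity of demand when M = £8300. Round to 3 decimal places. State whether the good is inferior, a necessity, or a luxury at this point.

At M = 8300: Q = 452.000.
dQ/dM = 0.04.
η = (dQ/dM)·(M/Q) = 0.04 × (8300/452.000) = 0.735.
Since 0 < η < 1, the good is a necessity.

0.735 (necessity)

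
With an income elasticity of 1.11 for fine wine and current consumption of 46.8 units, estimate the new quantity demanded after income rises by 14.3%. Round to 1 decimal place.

54.2

%ΔQ ≈ η × %ΔI = 1.11 × 14.3% = 15.873%.
New Q ≈ 46.8 × (1 + 0.15873) = 54.2.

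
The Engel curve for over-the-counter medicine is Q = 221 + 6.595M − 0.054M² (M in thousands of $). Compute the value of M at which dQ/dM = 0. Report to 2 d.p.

dQ/dM = 6.595 − 0.108M.
The good is inferior where dQ/dM < 0. Setting dQ/dM = 0 gives M = 6.595 / 0.108 = 61.06.

61.06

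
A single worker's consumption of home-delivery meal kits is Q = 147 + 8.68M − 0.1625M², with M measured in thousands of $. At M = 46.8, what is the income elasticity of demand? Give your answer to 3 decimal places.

-1.549

At M = 46.8: Q = 197.3100.
dQ/dM = 8.68 − 0.325M = -6.53000.
η = (dQ/dM)·(M/Q) = -6.53000 × (46.8/197.3100) = -1.549.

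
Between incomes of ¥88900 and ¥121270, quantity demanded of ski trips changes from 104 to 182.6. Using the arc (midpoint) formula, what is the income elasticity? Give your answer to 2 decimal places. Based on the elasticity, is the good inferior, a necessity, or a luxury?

1.78 (luxury)

ΔQ = 182.6 − 104 = 78.6; midpoint Q̄ = (104 + 182.6)/2 = 143.3.
ΔI = 121270 − 88900 = 32370; midpoint Ī = (88900 + 121270)/2 = 105085.
η = (ΔQ/Q̄) ÷ (ΔI/Ī) = (78.6/143.3) ÷ (32370/105085) = 1.78.
η > 1 ⇒ luxury.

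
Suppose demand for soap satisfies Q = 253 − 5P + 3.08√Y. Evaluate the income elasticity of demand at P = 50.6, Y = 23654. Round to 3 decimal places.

At P = 50.6, Y = 23654: Q = 473.700.
Holding P constant, ∂Q/∂Y = 3.08/(2√Y) = 0.0100131.
η_Y = (∂Q/∂Y)·(Y/Q) = 0.0100131 × (23654/473.700) = 0.500.

0.500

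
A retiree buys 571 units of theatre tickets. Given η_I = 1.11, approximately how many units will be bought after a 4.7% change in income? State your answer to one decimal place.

600.8

%ΔQ ≈ η × %ΔI = 1.11 × 4.7% = 5.217%.
New Q ≈ 571 × (1 + 0.05217) = 600.8.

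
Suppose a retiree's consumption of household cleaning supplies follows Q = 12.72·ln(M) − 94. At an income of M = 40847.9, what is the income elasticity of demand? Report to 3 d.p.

0.310

At M = 40847.9: Q = 41.056.
dQ/dM = 12.72/M = 0.000311399 at this income.
η = (dQ/dM)·(M/Q) = 0.000311399 × (40847.9/41.056) = 0.310.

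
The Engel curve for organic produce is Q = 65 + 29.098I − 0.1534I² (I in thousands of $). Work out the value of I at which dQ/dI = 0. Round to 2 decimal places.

94.84

dQ/dI = 29.098 − 0.3068I.
The good is inferior where dQ/dI < 0. Setting dQ/dI = 0 gives I = 29.098 / 0.3068 = 94.84.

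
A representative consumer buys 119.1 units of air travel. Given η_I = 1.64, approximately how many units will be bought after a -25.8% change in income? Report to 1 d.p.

68.7

%ΔQ ≈ η × %ΔI = 1.64 × (-25.8%) = -42.312%.
New Q ≈ 119.1 × (1 − 0.42312) = 68.7.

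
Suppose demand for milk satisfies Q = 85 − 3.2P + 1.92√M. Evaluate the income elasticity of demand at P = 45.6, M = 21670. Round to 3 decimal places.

0.637

At P = 45.6, M = 21670: Q = 221.718.
Holding P constant, ∂Q/∂M = 1.92/(2√M) = 0.00652141.
η_M = (∂Q/∂M)·(M/Q) = 0.00652141 × (21670/221.718) = 0.637.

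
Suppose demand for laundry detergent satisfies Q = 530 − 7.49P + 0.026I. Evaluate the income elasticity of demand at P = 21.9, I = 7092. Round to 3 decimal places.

At P = 21.9, I = 7092: Q = 550.361.
Holding P constant, ∂Q/∂I = 0.026.
η_I = (∂Q/∂I)·(I/Q) = 0.026 × (7092/550.361) = 0.335.

0.335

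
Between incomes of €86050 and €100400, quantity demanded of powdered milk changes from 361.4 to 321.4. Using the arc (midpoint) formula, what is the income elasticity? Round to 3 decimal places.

ΔQ = 321.4 − 361.4 = -40; midpoint Q̄ = (361.4 + 321.4)/2 = 341.4.
ΔI = 100400 − 86050 = 14350; midpoint Ī = (86050 + 100400)/2 = 93225.
η = (ΔQ/Q̄) ÷ (ΔI/Ī) = (-40/341.4) ÷ (14350/93225) = -0.761.

-0.761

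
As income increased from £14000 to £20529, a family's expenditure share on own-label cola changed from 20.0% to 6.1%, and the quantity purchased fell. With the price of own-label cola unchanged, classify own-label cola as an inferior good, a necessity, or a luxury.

Quantity demanded falls as income rises, so η < 0.

inferior good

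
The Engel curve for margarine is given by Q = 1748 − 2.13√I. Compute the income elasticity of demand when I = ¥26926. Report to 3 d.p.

At I = 26926: Q = 1398.485.
dQ/dI = -2.13/(2√I) = -0.00649028 at this income.
η = (dQ/dI)·(I/Q) = -0.00649028 × (26926/1398.485) = -0.125.

-0.125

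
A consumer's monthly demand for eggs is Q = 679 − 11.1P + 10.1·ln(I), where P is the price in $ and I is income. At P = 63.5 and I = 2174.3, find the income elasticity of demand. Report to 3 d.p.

At P = 63.5, I = 2174.3: Q = 51.763.
Holding P constant, ∂Q/∂I = 10.1/I = 0.00464517.
η_I = (∂Q/∂I)·(I/Q) = 0.00464517 × (2174.3/51.763) = 0.195.

0.195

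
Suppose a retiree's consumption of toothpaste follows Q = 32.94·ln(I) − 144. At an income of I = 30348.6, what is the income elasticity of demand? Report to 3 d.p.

At I = 30348.6: Q = 195.957.
dQ/dI = 32.94/I = 0.00108539 at this income.
η = (dQ/dI)·(I/Q) = 0.00108539 × (30348.6/195.957) = 0.168.

0.168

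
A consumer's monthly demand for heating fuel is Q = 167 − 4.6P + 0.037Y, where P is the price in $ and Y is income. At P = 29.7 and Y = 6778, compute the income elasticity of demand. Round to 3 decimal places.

0.892

At P = 29.7, Y = 6778: Q = 281.166.
Holding P constant, ∂Q/∂Y = 0.037.
η_Y = (∂Q/∂Y)·(Y/Q) = 0.037 × (6778/281.166) = 0.892.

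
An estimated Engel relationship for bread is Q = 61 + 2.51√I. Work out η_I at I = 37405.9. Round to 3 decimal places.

0.444

At I = 37405.9: Q = 546.449.
dQ/dI = 2.51/(2√I) = 0.00648894 at this income.
η = (dQ/dI)·(I/Q) = 0.00648894 × (37405.9/546.449) = 0.444.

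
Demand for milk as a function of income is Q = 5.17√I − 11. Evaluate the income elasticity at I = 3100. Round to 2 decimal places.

At I = 3100: Q = 276.853.
dQ/dI = 5.17/(2√I) = 0.046428 at this income.
η = (dQ/dI)·(I/Q) = 0.046428 × (3100/276.853) = 0.52.

0.52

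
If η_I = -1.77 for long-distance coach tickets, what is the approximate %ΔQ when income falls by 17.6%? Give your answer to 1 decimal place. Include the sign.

%ΔQ ≈ η × %ΔI = -1.77 × (-17.6%) = 31.2%.

31.2%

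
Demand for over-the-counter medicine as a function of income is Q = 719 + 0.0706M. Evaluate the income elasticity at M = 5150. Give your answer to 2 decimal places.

At M = 5150: Q = 1082.590.
dQ/dM = 0.0706.
η = (dQ/dM)·(M/Q) = 0.0706 × (5150/1082.590) = 0.34.

0.34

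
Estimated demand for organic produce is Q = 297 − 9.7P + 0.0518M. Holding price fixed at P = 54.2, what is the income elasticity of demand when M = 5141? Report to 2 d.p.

At P = 54.2, M = 5141: Q = 37.564.
Holding P constant, ∂Q/∂M = 0.0518.
η_M = (∂Q/∂M)·(M/Q) = 0.0518 × (5141/37.564) = 7.09.

7.09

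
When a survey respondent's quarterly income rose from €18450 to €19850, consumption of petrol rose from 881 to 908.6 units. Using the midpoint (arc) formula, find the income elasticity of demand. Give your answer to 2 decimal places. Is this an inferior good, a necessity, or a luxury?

0.42 (necessity)

ΔQ = 908.6 − 881 = 27.6; midpoint Q̄ = (881 + 908.6)/2 = 894.8.
ΔI = 19850 − 18450 = 1400; midpoint Ī = (18450 + 19850)/2 = 19150.
η = (ΔQ/Q̄) ÷ (ΔI/Ī) = (27.6/894.8) ÷ (1400/19150) = 0.42.
0 < η < 1 ⇒ necessity.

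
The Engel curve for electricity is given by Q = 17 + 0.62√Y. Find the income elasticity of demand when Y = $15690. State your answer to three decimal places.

0.410

At Y = 15690: Q = 94.661.
dQ/dY = 0.62/(2√Y) = 0.00247486 at this income.
η = (dQ/dY)·(Y/Q) = 0.00247486 × (15690/94.661) = 0.410.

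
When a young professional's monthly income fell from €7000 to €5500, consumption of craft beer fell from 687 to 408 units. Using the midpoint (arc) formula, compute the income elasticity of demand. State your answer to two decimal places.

ΔQ = 408 − 687 = -279; midpoint Q̄ = (687 + 408)/2 = 547.5.
ΔI = 5500 − 7000 = -1500; midpoint Ī = (7000 + 5500)/2 = 6250.
η = (ΔQ/Q̄) ÷ (ΔI/Ī) = (-279/547.5) ÷ (-1500/6250) = 2.12.

2.12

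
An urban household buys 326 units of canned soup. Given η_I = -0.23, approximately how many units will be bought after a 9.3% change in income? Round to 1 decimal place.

319.0

%ΔQ ≈ η × %ΔI = -0.23 × 9.3% = -2.139%.
New Q ≈ 326 × (1 − 0.02139) = 319.0.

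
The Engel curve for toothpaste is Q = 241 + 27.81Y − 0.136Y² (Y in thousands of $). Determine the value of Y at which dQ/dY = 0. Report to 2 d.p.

102.24

dQ/dY = 27.81 − 0.272Y.
The good is inferior where dQ/dY < 0. Setting dQ/dY = 0 gives Y = 27.81 / 0.272 = 102.24.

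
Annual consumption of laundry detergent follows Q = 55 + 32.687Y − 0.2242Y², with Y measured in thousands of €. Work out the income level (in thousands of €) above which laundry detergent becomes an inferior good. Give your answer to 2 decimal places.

72.90

dQ/dY = 32.687 − 0.4484Y.
The good is inferior where dQ/dY < 0. Setting dQ/dY = 0 gives Y = 32.687 / 0.4484 = 72.90.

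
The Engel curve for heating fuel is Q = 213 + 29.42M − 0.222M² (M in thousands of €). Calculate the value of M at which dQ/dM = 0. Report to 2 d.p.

dQ/dM = 29.42 − 0.444M.
The good is inferior where dQ/dM < 0. Setting dQ/dM = 0 gives M = 29.42 / 0.444 = 66.26.

66.26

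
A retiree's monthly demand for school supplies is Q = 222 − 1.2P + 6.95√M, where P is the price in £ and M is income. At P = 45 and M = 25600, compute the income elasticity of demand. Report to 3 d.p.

0.434

At P = 45, M = 25600: Q = 1280.000.
Holding P constant, ∂Q/∂M = 6.95/(2√M) = 0.0217188.
η_M = (∂Q/∂M)·(M/Q) = 0.0217188 × (25600/1280.000) = 0.434.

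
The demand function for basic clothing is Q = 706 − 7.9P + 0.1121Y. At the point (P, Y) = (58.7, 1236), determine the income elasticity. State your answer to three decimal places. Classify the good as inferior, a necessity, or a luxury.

0.364 (necessity)

At P = 58.7, Y = 1236: Q = 380.826.
Holding P constant, ∂Q/∂Y = 0.1121.
η_Y = (∂Q/∂Y)·(Y/Q) = 0.1121 × (1236/380.826) = 0.364.
Since 0 < η < 1, this is a necessity.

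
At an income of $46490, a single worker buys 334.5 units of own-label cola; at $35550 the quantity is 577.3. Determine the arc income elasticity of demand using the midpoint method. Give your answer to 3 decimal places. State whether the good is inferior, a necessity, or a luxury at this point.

ΔQ = 577.3 − 334.5 = 242.8; midpoint Q̄ = (334.5 + 577.3)/2 = 455.9.
ΔI = 35550 − 46490 = -10940; midpoint Ī = (46490 + 35550)/2 = 41020.
η = (ΔQ/Q̄) ÷ (ΔI/Ī) = (242.8/455.9) ÷ (-10940/41020) = -1.997.
η < 0 ⇒ inferior good.

-1.997 (inferior good)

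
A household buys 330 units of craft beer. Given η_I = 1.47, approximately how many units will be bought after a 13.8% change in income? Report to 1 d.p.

396.9

%ΔQ ≈ η × %ΔI = 1.47 × 13.8% = 20.286%.
New Q ≈ 330 × (1 + 0.20286) = 396.9.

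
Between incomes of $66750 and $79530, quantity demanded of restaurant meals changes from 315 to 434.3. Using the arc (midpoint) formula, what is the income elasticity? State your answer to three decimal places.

1.822

ΔQ = 434.3 − 315 = 119.3; midpoint Q̄ = (315 + 434.3)/2 = 374.65.
ΔI = 79530 − 66750 = 12780; midpoint Ī = (66750 + 79530)/2 = 73140.
η = (ΔQ/Q̄) ÷ (ΔI/Ī) = (119.3/374.65) ÷ (12780/73140) = 1.822.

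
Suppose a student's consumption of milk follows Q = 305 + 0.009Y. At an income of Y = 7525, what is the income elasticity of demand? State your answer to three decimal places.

At Y = 7525: Q = 372.725.
dQ/dY = 0.009.
η = (dQ/dY)·(Y/Q) = 0.009 × (7525/372.725) = 0.182.

0.182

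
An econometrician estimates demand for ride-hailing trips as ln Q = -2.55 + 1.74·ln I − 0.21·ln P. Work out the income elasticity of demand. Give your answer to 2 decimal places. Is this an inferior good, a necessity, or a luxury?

1.74 (luxury)

In a log-linear demand, the coefficient on ln I is the income elasticity.
So η = 1.74.
η > 1 ⇒ luxury.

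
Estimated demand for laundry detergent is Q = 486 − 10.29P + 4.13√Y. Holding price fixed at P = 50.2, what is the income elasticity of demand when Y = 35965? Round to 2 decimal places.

At P = 50.2, Y = 35965: Q = 752.673.
Holding P constant, ∂Q/∂Y = 4.13/(2√Y) = 0.0108888.
η_Y = (∂Q/∂Y)·(Y/Q) = 0.0108888 × (35965/752.673) = 0.52.

0.52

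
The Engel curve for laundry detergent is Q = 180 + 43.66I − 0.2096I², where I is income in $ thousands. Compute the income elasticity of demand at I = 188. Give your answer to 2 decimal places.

At I = 188: Q = 979.9776.
dQ/dI = 43.66 − 0.4192I = -35.14960.
η = (dQ/dI)·(I/Q) = -35.14960 × (188/979.9776) = -6.74.

-6.74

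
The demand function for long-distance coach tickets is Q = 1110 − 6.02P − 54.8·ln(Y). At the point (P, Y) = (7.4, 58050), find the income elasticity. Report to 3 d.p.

-0.118

At P = 7.4, Y = 58050: Q = 464.348.
Holding P constant, ∂Q/∂Y = -54.8/Y = -0.000944014.
η_Y = (∂Q/∂Y)·(Y/Q) = -0.000944014 × (58050/464.348) = -0.118.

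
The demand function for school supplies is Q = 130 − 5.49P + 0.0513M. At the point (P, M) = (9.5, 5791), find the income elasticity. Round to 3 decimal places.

At P = 9.5, M = 5791: Q = 374.923.
Holding P constant, ∂Q/∂M = 0.0513.
η_M = (∂Q/∂M)·(M/Q) = 0.0513 × (5791/374.923) = 0.792.

0.792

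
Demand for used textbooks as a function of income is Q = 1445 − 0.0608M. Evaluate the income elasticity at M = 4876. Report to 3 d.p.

At M = 4876: Q = 1148.539.
dQ/dM = −0.0608.
η = (dQ/dM)·(M/Q) = -0.0608 × (4876/1148.539) = -0.258.

-0.258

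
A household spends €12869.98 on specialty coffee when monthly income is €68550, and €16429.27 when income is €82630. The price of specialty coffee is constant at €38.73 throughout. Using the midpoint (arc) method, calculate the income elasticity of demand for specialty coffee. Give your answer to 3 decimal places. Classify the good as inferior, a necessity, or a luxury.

With a constant price, Q₁ = 12869.98/38.73 = 332.300 and Q₂ = 16429.27/38.73 = 424.200 (equivalently, work directly with expenditure since P cancels).
Midpoint %ΔQ = (16429.27 − 12869.98)/14649.63 = 0.24296; midpoint %ΔI = (82630 − 68550)/75590 = 0.18627.
η = 0.24296 / 0.18627 = 1.304.
η > 1 ⇒ luxury.

1.304 (luxury)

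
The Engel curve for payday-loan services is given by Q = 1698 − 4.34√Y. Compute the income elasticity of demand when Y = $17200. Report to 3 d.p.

At Y = 17200: Q = 1128.814.
dQ/dY = -4.34/(2√Y) = -0.0165461 at this income.
η = (dQ/dY)·(Y/Q) = -0.0165461 × (17200/1128.814) = -0.252.

-0.252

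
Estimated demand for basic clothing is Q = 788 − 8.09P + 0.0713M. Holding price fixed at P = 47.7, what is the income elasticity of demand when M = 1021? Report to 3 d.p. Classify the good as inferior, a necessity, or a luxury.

At P = 47.7, M = 1021: Q = 474.904.
Holding P constant, ∂Q/∂M = 0.0713.
η_M = (∂Q/∂M)·(M/Q) = 0.0713 × (1021/474.904) = 0.153.
Since 0 < η < 1, this is a necessity.

0.153 (necessity)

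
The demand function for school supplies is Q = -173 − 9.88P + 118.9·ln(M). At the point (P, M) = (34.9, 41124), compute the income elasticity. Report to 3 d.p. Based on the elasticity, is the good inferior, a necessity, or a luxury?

At P = 34.9, M = 41124: Q = 745.423.
Holding P constant, ∂Q/∂M = 118.9/M = 0.00289126.
η_M = (∂Q/∂M)·(M/Q) = 0.00289126 × (41124/745.423) = 0.160.
Since 0 < η < 1, this is a necessity.

0.160 (necessity)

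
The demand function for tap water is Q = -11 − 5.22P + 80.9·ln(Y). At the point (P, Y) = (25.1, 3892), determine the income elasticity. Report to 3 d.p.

0.154

At P = 25.1, Y = 3892: Q = 526.752.
Holding P constant, ∂Q/∂Y = 80.9/Y = 0.0207862.
η_Y = (∂Q/∂Y)·(Y/Q) = 0.0207862 × (3892/526.752) = 0.154.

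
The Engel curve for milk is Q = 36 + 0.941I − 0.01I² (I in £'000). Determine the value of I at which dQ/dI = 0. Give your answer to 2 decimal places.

47.05

dQ/dI = 0.941 − 0.02I.
The good is inferior where dQ/dI < 0. Setting dQ/dI = 0 gives I = 0.941 / 0.02 = 47.05.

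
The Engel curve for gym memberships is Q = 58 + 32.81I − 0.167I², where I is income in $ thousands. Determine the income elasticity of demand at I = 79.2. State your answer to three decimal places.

At I = 79.2: Q = 1609.0211.
dQ/dI = 32.81 − 0.334I = 6.35720.
η = (dQ/dI)·(I/Q) = 6.35720 × (79.2/1609.0211) = 0.313.

0.313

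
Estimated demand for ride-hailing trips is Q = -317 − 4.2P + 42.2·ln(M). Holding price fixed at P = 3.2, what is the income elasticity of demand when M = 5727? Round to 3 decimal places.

At P = 3.2, M = 5727: Q = 34.714.
Holding P constant, ∂Q/∂M = 42.2/M = 0.0073686.
η_M = (∂Q/∂M)·(M/Q) = 0.0073686 × (5727/34.714) = 1.216.

1.216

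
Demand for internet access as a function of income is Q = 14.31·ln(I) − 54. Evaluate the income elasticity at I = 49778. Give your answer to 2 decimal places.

At I = 49778: Q = 100.767.
dQ/dI = 14.31/I = 0.000287476 at this income.
η = (dQ/dI)·(I/Q) = 0.000287476 × (49778/100.767) = 0.14.

0.14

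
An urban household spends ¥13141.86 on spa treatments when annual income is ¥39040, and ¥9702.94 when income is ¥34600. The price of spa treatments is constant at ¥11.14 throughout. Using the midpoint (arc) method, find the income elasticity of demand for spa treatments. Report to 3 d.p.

With a constant price, Q₁ = 13141.86/11.14 = 1179.700 and Q₂ = 9702.94/11.14 = 871.000 (equivalently, work directly with expenditure since P cancels).
Midpoint %ΔQ = (9702.94 − 13141.86)/11422.40 = -0.30107; midpoint %ΔI = (34600 − 39040)/36820 = -0.12059.
η = -0.30107 / -0.12059 = 2.497.

2.497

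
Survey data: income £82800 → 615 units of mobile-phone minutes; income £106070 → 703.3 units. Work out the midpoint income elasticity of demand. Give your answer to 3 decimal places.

0.544

ΔQ = 703.3 − 615 = 88.3; midpoint Q̄ = (615 + 703.3)/2 = 659.15.
ΔI = 106070 − 82800 = 23270; midpoint Ī = (82800 + 106070)/2 = 94435.
η = (ΔQ/Q̄) ÷ (ΔI/Ī) = (88.3/659.15) ÷ (23270/94435) = 0.544.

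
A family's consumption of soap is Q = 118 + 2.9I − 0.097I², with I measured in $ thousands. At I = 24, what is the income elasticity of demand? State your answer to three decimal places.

At I = 24: Q = 131.7280.
dQ/dI = 2.9 − 0.194I = -1.75600.
η = (dQ/dI)·(I/Q) = -1.75600 × (24/131.7280) = -0.320.

-0.320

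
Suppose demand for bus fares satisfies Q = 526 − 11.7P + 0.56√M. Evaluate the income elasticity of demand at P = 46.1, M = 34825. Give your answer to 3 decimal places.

0.573

At P = 46.1, M = 34825: Q = 91.134.
Holding P constant, ∂Q/∂M = 0.56/(2√M) = 0.00150042.
η_M = (∂Q/∂M)·(M/Q) = 0.00150042 × (34825/91.134) = 0.573.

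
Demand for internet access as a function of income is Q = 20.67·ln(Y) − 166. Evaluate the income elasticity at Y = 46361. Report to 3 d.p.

0.369

At Y = 46361: Q = 56.083.
dQ/dY = 20.67/Y = 0.000445849 at this income.
η = (dQ/dY)·(Y/Q) = 0.000445849 × (46361/56.083) = 0.369.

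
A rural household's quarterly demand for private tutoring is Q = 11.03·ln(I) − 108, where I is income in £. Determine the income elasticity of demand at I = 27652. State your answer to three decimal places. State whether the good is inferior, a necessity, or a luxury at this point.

2.294 (luxury)

At I = 27652: Q = 4.809.
dQ/dI = 11.03/I = 0.000398886 at this income.
η = (dQ/dI)·(I/Q) = 0.000398886 × (27652/4.809) = 2.294.
Since η > 1, the good is a luxury.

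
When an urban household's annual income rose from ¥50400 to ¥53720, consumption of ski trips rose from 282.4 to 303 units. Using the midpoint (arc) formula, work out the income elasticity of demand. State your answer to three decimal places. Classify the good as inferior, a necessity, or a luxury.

ΔQ = 303 − 282.4 = 20.6; midpoint Q̄ = (282.4 + 303)/2 = 292.7.
ΔI = 53720 − 50400 = 3320; midpoint Ī = (50400 + 53720)/2 = 52060.
η = (ΔQ/Q̄) ÷ (ΔI/Ī) = (20.6/292.7) ÷ (3320/52060) = 1.104.
η > 1 ⇒ luxury.

1.104 (luxury)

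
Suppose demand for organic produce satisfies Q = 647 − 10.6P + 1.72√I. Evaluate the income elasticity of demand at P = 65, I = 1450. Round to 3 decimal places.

1.394

At P = 65, I = 1450: Q = 23.496.
Holding P constant, ∂Q/∂I = 1.72/(2√I) = 0.0225847.
η_I = (∂Q/∂I)·(I/Q) = 0.0225847 × (1450/23.496) = 1.394.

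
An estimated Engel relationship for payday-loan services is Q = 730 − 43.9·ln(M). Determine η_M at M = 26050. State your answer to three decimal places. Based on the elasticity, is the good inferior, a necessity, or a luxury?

At M = 26050: Q = 283.635.
dQ/dM = -43.9/M = -0.00168522 at this income.
η = (dQ/dM)·(M/Q) = -0.00168522 × (26050/283.635) = -0.155.
Since η < 0, the good is an inferior good.

-0.155 (inferior good)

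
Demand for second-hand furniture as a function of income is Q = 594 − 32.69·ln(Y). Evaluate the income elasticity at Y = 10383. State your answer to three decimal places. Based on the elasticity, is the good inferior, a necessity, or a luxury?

-0.112 (inferior good)

At Y = 10383: Q = 291.685.
dQ/dY = -32.69/Y = -0.00314842 at this income.
η = (dQ/dY)·(Y/Q) = -0.00314842 × (10383/291.685) = -0.112.
Since η < 0, the good is an inferior good.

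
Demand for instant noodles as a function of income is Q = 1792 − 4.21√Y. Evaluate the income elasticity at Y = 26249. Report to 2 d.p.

At Y = 26249: Q = 1109.915.
dQ/dY = -4.21/(2√Y) = -0.0129926 at this income.
η = (dQ/dY)·(Y/Q) = -0.0129926 × (26249/1109.915) = -0.31.

-0.31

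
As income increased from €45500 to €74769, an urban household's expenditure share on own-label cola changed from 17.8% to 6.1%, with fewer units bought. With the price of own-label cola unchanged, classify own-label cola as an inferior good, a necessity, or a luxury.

inferior good

Quantity demanded falls as income rises, so η < 0.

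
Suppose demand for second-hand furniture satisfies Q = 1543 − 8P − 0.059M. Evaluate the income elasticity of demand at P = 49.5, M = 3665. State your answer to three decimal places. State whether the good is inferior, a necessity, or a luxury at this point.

At P = 49.5, M = 3665: Q = 930.765.
Holding P constant, ∂Q/∂M = −0.059.
η_M = (∂Q/∂M)·(M/Q) = -0.059 × (3665/930.765) = -0.232.
Since η < 0, this is an inferior good.

-0.232 (inferior good)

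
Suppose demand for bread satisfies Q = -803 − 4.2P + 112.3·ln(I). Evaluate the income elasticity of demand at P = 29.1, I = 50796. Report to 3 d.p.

At P = 29.1, I = 50796: Q = 291.615.
Holding P constant, ∂Q/∂I = 112.3/I = 0.0022108.
η_I = (∂Q/∂I)·(I/Q) = 0.0022108 × (50796/291.615) = 0.385.

0.385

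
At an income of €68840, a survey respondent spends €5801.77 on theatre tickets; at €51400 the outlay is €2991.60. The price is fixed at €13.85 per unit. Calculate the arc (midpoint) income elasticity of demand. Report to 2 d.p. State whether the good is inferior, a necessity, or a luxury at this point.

2.20 (luxury)

With a constant price, Q₁ = 5801.77/13.85 = 418.900 and Q₂ = 2991.60/13.85 = 216.000 (equivalently, work directly with expenditure since P cancels).
Midpoint %ΔQ = (2991.60 − 5801.77)/4396.69 = -0.63916; midpoint %ΔI = (51400 − 68840)/60120 = -0.29009.
η = -0.63916 / -0.29009 = 2.20.
η > 1 ⇒ luxury.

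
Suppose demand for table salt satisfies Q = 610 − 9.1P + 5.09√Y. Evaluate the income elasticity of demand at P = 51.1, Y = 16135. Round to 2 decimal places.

0.41

At P = 51.1, Y = 16135: Q = 791.540.
Holding P constant, ∂Q/∂Y = 5.09/(2√Y) = 0.0200356.
η_Y = (∂Q/∂Y)·(Y/Q) = 0.0200356 × (16135/791.540) = 0.41.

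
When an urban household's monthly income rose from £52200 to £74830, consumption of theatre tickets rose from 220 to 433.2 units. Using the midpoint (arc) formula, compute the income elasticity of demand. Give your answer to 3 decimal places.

1.832

ΔQ = 433.2 − 220 = 213.2; midpoint Q̄ = (220 + 433.2)/2 = 326.6.
ΔI = 74830 − 52200 = 22630; midpoint Ī = (52200 + 74830)/2 = 63515.
η = (ΔQ/Q̄) ÷ (ΔI/Ī) = (213.2/326.6) ÷ (22630/63515) = 1.832.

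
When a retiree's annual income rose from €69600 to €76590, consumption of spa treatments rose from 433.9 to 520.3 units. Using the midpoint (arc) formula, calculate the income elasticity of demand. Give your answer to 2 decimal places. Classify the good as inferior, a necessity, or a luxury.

ΔQ = 520.3 − 433.9 = 86.4; midpoint Q̄ = (433.9 + 520.3)/2 = 477.1.
ΔI = 76590 − 69600 = 6990; midpoint Ī = (69600 + 76590)/2 = 73095.
η = (ΔQ/Q̄) ÷ (ΔI/Ī) = (86.4/477.1) ÷ (6990/73095) = 1.89.
η > 1 ⇒ luxury.

1.89 (luxury)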